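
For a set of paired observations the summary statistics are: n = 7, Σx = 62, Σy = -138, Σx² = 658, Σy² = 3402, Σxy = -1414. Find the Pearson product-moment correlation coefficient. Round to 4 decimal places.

-0.7039

Numerator: nΣxy − (Σx)(Σy) = 7·(-1414) − (62)(-138) = -1342
Denominator: √[(nΣx²−(Σx)²)(nΣy²−(Σy)²)]
  nΣx²−(Σx)² = 7·658 − 3844 = 762;  nΣy²−(Σy)² = 7·3402 − 19044 = 4770
  √(762·4770) = √3634740 = 1906.4994
r = -1342 / 1906.4994 = -0.7039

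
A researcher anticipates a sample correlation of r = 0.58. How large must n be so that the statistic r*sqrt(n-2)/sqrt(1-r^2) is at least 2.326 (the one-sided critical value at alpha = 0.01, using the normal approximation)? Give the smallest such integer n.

13

Need r·√(n−2)/√(1−r²) ≥ 2.326
√(n−2) ≥ 2.326·√(1−0.3364) / 0.58 = 2.326·0.814616 / 0.58 = 3.2669
n−2 ≥ 10.6726  ⇒  n ≥ 12.6726
Smallest integer n = 13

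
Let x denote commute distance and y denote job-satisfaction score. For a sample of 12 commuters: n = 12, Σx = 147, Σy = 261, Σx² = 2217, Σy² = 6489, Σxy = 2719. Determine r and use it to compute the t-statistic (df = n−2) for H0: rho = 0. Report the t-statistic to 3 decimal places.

-4.573

Numerator: nΣxy − (Σx)(Σy) = 12·2719 − (147)(261) = -5739
Denominator: √[(nΣx²−(Σx)²)(nΣy²−(Σy)²)]
  nΣx²−(Σx)² = 12·2217 − 21609 = 4995;  nΣy²−(Σy)² = 12·6489 − 68121 = 9747
  √(4995·9747) = √48686265 = 6977.5544
r = -5739 / 6977.5544 = -0.8225
t = r·√(n−2)/√(1−r²) = -0.8225·√10 / √(1−0.676506) = -2.600973 / 0.568765 = -4.573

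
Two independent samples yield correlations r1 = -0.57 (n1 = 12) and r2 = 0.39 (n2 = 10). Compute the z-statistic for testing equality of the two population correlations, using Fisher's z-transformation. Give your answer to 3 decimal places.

Fisher z-transforms: z1 = atanh(-0.57) = -0.647523, z2 = atanh(0.39) = 0.411800; difference d = -1.059323
Var(d) = 1/9 + 1/7 = 0.1111111 + 0.1428571 = 0.2539682
z = d/√Var(d) = -1.059323 / √0.2539682 = -1.059323 / 0.503953 = -2.102

-2.102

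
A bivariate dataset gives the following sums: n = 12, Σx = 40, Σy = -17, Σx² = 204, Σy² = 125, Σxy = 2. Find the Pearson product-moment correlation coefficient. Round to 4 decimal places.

S_xy = nΣxy − ΣxΣy = 12·2 − 40·(-17) = 24 − (-680) = 704
S_xx = nΣx² − (Σx)² = 12·204 − 40² = 2448 − 1600 = 848
S_yy = nΣy² − (Σy)² = 12·125 − (-17)² = 1500 − 289 = 1211
r = S_xy / √(S_xx·S_yy) = 704 / √(848·1211) = 704 / √1026928 = 704 / 1013.3746 = 0.6947

0.6947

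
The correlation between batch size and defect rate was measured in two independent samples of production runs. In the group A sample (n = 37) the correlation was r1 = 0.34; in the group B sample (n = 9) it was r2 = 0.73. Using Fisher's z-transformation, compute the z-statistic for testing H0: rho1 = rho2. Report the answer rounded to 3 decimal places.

Fisher z-transforms: z1 = atanh(0.34) = 0.354093, z2 = atanh(0.73) = 0.928727; difference d = -0.574634
Var(d) = 1/34 + 1/6 = 0.0294118 + 0.1666667 = 0.1960785
z = d/√Var(d) = -0.574634 / √0.1960785 = -0.574634 / 0.442808 = -1.298

-1.298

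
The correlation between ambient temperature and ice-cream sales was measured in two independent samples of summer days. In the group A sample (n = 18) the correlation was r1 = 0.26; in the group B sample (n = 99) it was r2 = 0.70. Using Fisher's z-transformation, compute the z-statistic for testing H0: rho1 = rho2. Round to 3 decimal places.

Fisher z-transforms: z1 = atanh(0.26) = 0.266108, z2 = atanh(0.70) = 0.867301; difference d = -0.601193
Var(d) = 1/15 + 1/96 = 0.0666667 + 0.0104167 = 0.0770834
z = d/√Var(d) = -0.601193 / √0.0770834 = -0.601193 / 0.277639 = -2.165

-2.165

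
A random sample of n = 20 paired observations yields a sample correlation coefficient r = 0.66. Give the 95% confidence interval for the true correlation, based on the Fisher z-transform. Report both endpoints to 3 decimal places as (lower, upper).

(0.307, 0.853)

Fisher z: z_r = atanh(r) = ½·ln((1+0.66)/(1−0.66)) = 0.792814
SE(z) = 1/√(n−3) = 1/√17 = 0.242536
95% ⇒ z* = 1.960; margin = 1.960·0.242536 = 0.475371
CI on z-scale: (0.317443, 1.268185)
Back-transform: tanh(0.317443) = 0.307193, tanh(1.268185) = 0.853305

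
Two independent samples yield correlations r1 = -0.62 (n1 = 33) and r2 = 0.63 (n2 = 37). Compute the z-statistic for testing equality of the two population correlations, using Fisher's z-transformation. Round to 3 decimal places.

-5.854

z1 = atanh(-0.62) = -0.725005,  z2 = atanh(0.63) = 0.741416
SE = √(1/(n1−3) + 1/(n2−3)) = √(1/30 + 1/34) = √(0.0333333 + 0.0294118) = √0.0627451 = 0.250490
z = (z1 − z2)/SE = (-0.725005 − 0.741416) / 0.250490 = -1.466421 / 0.250490 = -5.854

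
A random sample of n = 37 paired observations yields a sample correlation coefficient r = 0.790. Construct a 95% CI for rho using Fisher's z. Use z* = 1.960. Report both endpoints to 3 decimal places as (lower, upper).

Fisher z: z_r = atanh(r) = ½·ln((1+0.790)/(1−0.790)) = 1.071432
SE(z) = 1/√(n−3) = 1/√34 = 0.171499
95% ⇒ z* = 1.960; margin = 1.960·0.171499 = 0.336138
CI on z-scale: (0.735294, 1.407570)
Back-transform: tanh(0.735294) = 0.626293, tanh(1.407570) = 0.886977

(0.626, 0.887)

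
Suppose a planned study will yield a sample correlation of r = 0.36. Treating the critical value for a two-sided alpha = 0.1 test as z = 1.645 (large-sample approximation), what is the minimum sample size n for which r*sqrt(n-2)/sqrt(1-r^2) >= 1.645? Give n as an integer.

r√(n−2)/√(1−r²) ≥ 1.645  ⇔  n−2 ≥ (1.645)²·(1−r²)/r²
(1−r²)/r² = (1−0.1296)/0.1296 = 6.7160
n ≥ 2 + 2.706025·6.7160 = 2 + 18.1737 = 20.1737
⌈20.1737⌉ = 21

21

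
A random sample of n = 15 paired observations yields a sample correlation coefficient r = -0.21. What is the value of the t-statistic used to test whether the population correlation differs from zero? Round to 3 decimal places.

-0.774

t = r·√(n−2) / √(1−r²) with r = -0.21, n = 15
  = -0.21·√13 / √(1 − 0.0441)
  = -0.21·3.605551 / 0.977701
  = -0.757166 / 0.977701 = -0.774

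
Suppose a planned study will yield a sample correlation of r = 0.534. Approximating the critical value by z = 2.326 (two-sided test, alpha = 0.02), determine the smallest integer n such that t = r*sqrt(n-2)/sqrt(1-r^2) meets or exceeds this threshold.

16

Need r·√(n−2)/√(1−r²) ≥ 2.326
√(n−2) ≥ 2.326·√(1−0.285156) / 0.534 = 2.326·0.845484 / 0.534 = 3.6828
n−2 ≥ 13.5630  ⇒  n ≥ 15.5630
Smallest integer n = 16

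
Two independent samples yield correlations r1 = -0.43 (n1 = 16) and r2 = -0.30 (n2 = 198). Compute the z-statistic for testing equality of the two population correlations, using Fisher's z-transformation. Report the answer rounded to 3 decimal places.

Fisher z-transforms: z1 = atanh(-0.43) = -0.459897, z2 = atanh(-0.30) = -0.309520; difference d = -0.150377
Var(d) = 1/13 + 1/195 = 0.0769231 + 0.0051282 = 0.0820513
z = d/√Var(d) = -0.150377 / √0.0820513 = -0.150377 / 0.286446 = -0.525

-0.525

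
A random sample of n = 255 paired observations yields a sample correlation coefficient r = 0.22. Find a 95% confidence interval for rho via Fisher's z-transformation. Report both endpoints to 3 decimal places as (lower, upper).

Fisher z: z_r = atanh(r) = ½·ln((1+0.22)/(1−0.22)) = 0.223656
SE(z) = 1/√(n−3) = 1/√252 = 0.062994
95% ⇒ z* = 1.960; margin = 1.960·0.062994 = 0.123468
CI on z-scale: (0.100188, 0.347124)
Back-transform: tanh(0.100188) = 0.099854, tanh(0.347124) = 0.333822

(0.100, 0.334)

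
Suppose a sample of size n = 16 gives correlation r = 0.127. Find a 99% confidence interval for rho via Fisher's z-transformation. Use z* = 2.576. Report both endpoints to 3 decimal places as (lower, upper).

z_r = atanh(0.127) = 0.127689;  SE = 1/√(n−3) = 1/√13 = 0.277350
z-limits: 0.127689 ± 2.576·0.277350 = 0.127689 ± 0.714454 = [-0.586765, 0.842143]
ρ-limits: (tanh -0.586765, tanh 0.842143) = (-0.528, 0.687)

(-0.528, 0.687)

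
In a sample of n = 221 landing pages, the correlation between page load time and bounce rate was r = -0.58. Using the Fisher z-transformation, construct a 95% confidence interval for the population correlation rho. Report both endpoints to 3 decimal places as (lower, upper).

(-0.661, -0.485)

z_r = atanh(-0.58) = -0.662463;  SE = 1/√(n−3) = 1/√218 = 0.067729
z-limits: -0.662463 ± 1.960·0.067729 = -0.662463 ± 0.132749 = [-0.795212, -0.529714]
ρ-limits: (tanh -0.795212, tanh -0.529714) = (-0.661, -0.485)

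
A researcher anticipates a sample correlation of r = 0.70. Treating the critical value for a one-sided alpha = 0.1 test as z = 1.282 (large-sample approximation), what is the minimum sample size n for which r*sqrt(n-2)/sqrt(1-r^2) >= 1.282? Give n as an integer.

r√(n−2)/√(1−r²) ≥ 1.282  ⇔  n−2 ≥ (1.282)²·(1−r²)/r²
(1−r²)/r² = (1−0.4900)/0.4900 = 1.0408
n ≥ 2 + 1.643524·1.0408 = 2 + 1.7106 = 3.7106
⌈3.7106⌉ = 4

4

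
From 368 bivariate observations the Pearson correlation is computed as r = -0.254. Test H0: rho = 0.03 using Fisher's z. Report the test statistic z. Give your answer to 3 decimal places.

z_r = atanh(-0.254) = -0.259684,  z_0 = atanh(0.03) = 0.030009
SE = 1/√(n−3) = 1/√365 = 0.052342
z = (z_r − z_0)/SE = (-0.259684 − 0.030009) / 0.052342 = -0.289693 / 0.052342 = -5.535

-5.535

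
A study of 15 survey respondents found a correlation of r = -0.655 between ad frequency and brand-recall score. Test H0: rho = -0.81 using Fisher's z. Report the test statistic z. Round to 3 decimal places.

z_r = atanh(-0.655) = -0.784006,  z_0 = atanh(-0.81) = -1.127029
SE = 1/√(n−3) = 1/√12 = 0.288675
z = (z_r − z_0)/SE = (-0.784006 − (-1.127029)) / 0.288675 = 0.343023 / 0.288675 = 1.188

1.188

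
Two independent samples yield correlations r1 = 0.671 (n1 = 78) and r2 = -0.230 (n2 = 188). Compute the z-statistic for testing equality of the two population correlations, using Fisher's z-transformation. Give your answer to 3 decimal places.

z1 = atanh(0.671) = 0.812560,  z2 = atanh(-0.230) = -0.234189
SE = √(1/(n1−3) + 1/(n2−3)) = √(1/75 + 1/185) = √(0.0133333 + 0.0054054) = √0.0187387 = 0.136889
z = (z1 − z2)/SE = (0.812560 − (-0.234189)) / 0.136889 = 1.046749 / 0.136889 = 7.647

7.647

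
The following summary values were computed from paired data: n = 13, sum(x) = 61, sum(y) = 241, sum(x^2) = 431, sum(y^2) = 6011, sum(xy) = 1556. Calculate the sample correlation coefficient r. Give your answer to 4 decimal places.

0.8995

S_xy = nΣxy − ΣxΣy = 13·1556 − 61·241 = 20228 − 14701 = 5527
S_xx = nΣx² − (Σx)² = 13·431 − 61² = 5603 − 3721 = 1882
S_yy = nΣy² − (Σy)² = 13·6011 − 241² = 78143 − 58081 = 20062
r = S_xy / √(S_xx·S_yy) = 5527 / √(1882·20062) = 5527 / √37756684 = 5527 / 6144.6468 = 0.8995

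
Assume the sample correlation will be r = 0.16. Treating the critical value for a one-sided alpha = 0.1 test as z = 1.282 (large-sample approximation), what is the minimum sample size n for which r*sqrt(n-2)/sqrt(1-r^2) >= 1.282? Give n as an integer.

Need r·√(n−2)/√(1−r²) ≥ 1.282
√(n−2) ≥ 1.282·√(1−0.0256) / 0.16 = 1.282·0.987117 / 0.16 = 7.9093
n−2 ≥ 62.5570  ⇒  n ≥ 64.5570
Smallest integer n = 65

65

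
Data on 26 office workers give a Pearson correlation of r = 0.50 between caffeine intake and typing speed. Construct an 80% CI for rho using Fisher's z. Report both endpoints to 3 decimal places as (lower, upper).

Fisher z: z_r = atanh(r) = ½·ln((1+0.50)/(1−0.50)) = 0.549306
SE(z) = 1/√(n−3) = 1/√23 = 0.208514
80% ⇒ z* = 1.282; margin = 1.282·0.208514 = 0.267315
CI on z-scale: (0.281991, 0.816621)
Back-transform: tanh(0.281991) = 0.274747, tanh(0.816621) = 0.673227

(0.275, 0.673)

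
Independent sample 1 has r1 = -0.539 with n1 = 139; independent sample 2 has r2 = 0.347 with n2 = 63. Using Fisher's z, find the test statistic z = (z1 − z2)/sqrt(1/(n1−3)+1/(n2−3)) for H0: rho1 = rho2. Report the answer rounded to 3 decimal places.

z1 = atanh(-0.539) = -0.602745,  z2 = atanh(0.347) = 0.362029
SE = √(1/(n1−3) + 1/(n2−3)) = √(1/136 + 1/60) = √(0.0073529 + 0.0166667) = √0.0240196 = 0.154983
z = (z1 − z2)/SE = (-0.602745 − 0.362029) / 0.154983 = -0.964774 / 0.154983 = -6.225

-6.225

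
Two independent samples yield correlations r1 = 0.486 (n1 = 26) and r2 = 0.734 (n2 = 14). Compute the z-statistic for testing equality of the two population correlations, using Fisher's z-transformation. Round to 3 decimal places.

-1.109

z1 = atanh(0.486) = 0.530810,  z2 = atanh(0.734) = 0.937345
SE = √(1/(n1−3) + 1/(n2−3)) = √(1/23 + 1/11) = √(0.0434783 + 0.0909091) = √0.1343874 = 0.366589
z = (z1 − z2)/SE = (0.530810 − 0.937345) / 0.366589 = -0.406535 / 0.366589 = -1.109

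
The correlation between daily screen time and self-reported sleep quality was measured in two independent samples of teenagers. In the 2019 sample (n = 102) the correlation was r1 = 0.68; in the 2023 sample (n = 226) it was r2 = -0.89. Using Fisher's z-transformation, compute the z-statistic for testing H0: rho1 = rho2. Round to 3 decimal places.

18.639

z1 = atanh(0.68) = 0.829114,  z2 = atanh(-0.89) = -1.421926
SE = √(1/(n1−3) + 1/(n2−3)) = √(1/99 + 1/223) = √(0.0101010 + 0.0044843) = √0.0145853 = 0.120770
z = (z1 − z2)/SE = (0.829114 − (-1.421926)) / 0.120770 = 2.251040 / 0.120770 = 18.639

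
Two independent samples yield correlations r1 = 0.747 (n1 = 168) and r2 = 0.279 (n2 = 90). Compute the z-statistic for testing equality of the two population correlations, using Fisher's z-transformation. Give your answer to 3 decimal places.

5.129

Fisher z-transforms: z1 = atanh(0.747) = 0.966133, z2 = atanh(0.279) = 0.286597; difference d = 0.679536
Var(d) = 1/165 + 1/87 = 0.0060606 + 0.0114943 = 0.0175549
z = d/√Var(d) = 0.679536 / √0.0175549 = 0.679536 / 0.132495 = 5.129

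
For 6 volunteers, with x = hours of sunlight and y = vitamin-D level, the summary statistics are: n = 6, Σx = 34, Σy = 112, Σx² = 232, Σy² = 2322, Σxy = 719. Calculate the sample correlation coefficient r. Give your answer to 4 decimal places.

S_xy = nΣxy − ΣxΣy = 6·719 − 34·112 = 4314 − 3808 = 506
S_xx = nΣx² − (Σx)² = 6·232 − 34² = 1392 − 1156 = 236
S_yy = nΣy² − (Σy)² = 6·2322 − 112² = 13932 − 12544 = 1388
r = S_xy / √(S_xx·S_yy) = 506 / √(236·1388) = 506 / √327568 = 506 / 572.3356 = 0.8841

0.8841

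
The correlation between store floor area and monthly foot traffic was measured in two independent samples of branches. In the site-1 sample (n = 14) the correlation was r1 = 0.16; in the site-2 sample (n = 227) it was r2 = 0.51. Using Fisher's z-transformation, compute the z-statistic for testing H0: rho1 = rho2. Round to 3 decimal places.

Fisher z-transforms: z1 = atanh(0.16) = 0.161387, z2 = atanh(0.51) = 0.562730; difference d = -0.401343
Var(d) = 1/11 + 1/224 = 0.0909091 + 0.0044643 = 0.0953734
z = d/√Var(d) = -0.401343 / √0.0953734 = -0.401343 / 0.308826 = -1.300

-1.300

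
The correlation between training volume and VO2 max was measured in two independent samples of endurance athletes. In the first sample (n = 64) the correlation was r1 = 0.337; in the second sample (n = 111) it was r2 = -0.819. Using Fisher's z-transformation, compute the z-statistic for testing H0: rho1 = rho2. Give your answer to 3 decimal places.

9.393

Fisher z-transforms: z1 = atanh(0.337) = 0.350704, z2 = atanh(-0.819) = -1.153773; difference d = 1.504477
Var(d) = 1/61 + 1/108 = 0.0163934 + 0.0092593 = 0.0256527
z = d/√Var(d) = 1.504477 / √0.0256527 = 1.504477 / 0.160165 = 9.393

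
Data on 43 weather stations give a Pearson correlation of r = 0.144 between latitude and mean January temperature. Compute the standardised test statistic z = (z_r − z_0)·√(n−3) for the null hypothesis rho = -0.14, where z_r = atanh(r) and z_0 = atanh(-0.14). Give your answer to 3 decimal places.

1.808

Fisher z: atanh(0.144) = 0.145008, atanh(-0.14) = -0.140926
z = (z_r − z_0)·√(n−3) = (0.145008 − (-0.140926))·√40 = 0.285934 · 6.324555 = 1.808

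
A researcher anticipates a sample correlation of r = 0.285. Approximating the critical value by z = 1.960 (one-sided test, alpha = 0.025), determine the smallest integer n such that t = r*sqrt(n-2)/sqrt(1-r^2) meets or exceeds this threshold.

r√(n−2)/√(1−r²) ≥ 1.960  ⇔  n−2 ≥ (1.960)²·(1−r²)/r²
(1−r²)/r² = (1−0.081225)/0.081225 = 11.3115
n ≥ 2 + 3.8416·11.3115 = 2 + 43.4543 = 45.4543
⌈45.4543⌉ = 46

46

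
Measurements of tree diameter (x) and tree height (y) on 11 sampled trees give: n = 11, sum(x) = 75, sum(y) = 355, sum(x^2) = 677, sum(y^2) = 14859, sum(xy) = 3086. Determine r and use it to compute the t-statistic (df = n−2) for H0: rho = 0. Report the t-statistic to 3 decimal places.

S_xy = nΣxy − ΣxΣy = 11·3086 − 75·355 = 33946 − 26625 = 7321
S_xx = nΣx² − (Σx)² = 11·677 − 75² = 7447 − 5625 = 1822
S_yy = nΣy² − (Σy)² = 11·14859 − 355² = 163449 − 126025 = 37424
r = S_xy / √(S_xx·S_yy) = 7321 / √(1822·37424) = 7321 / √68186528 = 7321 / 8257.5134 = 0.8866
t = r·√(n−2)/√(1−r²) = 0.8866·√9 / √(1−0.786060) = 2.659800 / 0.462536 = 5.750

5.750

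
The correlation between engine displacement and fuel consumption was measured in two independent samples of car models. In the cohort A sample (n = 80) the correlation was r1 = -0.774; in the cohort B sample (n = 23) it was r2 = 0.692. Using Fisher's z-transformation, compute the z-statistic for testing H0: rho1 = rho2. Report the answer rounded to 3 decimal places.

-7.499

Fisher z-transforms: z1 = atanh(-0.774) = -1.030229, z2 = atanh(0.692) = 0.851783; difference d = -1.882012
Var(d) = 1/77 + 1/20 = 0.0129870 + 0.0500000 = 0.0629870
z = d/√Var(d) = -1.882012 / √0.0629870 = -1.882012 / 0.250972 = -7.499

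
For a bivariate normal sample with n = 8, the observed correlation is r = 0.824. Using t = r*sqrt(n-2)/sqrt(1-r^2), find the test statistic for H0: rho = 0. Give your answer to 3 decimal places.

t = r·√(n−2) / √(1−r²) with r = 0.824, n = 8
  = 0.824·√6 / √(1 − 0.678976)
  = 0.824·2.449490 / 0.566590
  = 2.018380 / 0.566590 = 3.562

3.562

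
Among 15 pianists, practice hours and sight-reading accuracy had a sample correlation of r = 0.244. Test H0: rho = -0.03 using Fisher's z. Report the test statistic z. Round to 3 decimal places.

0.967

Fisher z: atanh(0.244) = 0.249023, atanh(-0.03) = -0.030009
z = (z_r − z_0)·√(n−3) = (0.249023 − (-0.030009))·√12 = 0.279032 · 3.464102 = 0.967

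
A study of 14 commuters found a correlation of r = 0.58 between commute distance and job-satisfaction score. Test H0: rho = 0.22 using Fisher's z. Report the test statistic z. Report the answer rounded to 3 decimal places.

1.455

Fisher z: atanh(0.58) = 0.662463, atanh(0.22) = 0.223656
z = (z_r − z_0)·√(n−3) = (0.662463 − 0.223656)·√11 = 0.438807 · 3.316625 = 1.455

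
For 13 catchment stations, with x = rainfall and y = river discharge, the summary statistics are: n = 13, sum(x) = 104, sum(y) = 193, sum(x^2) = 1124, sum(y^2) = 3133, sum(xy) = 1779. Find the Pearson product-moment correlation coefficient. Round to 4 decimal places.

S_xy = nΣxy − ΣxΣy = 13·1779 − 104·193 = 23127 − 20072 = 3055
S_xx = nΣx² − (Σx)² = 13·1124 − 104² = 14612 − 10816 = 3796
S_yy = nΣy² − (Σy)² = 13·3133 − 193² = 40729 − 37249 = 3480
r = S_xy / √(S_xx·S_yy) = 3055 / √(3796·3480) = 3055 / √13210080 = 3055 / 3634.5674 = 0.8405

0.8405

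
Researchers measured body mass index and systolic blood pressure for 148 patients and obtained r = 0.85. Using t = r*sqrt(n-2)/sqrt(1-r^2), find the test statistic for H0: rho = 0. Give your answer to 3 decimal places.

1 − r² = 1 − 0.7225 = 0.2775;  √(1−r²) = 0.526783
√(n−2) = √146 = 12.083046
t = r·√(n−2)/√(1−r²) = 0.85 · 12.083046 / 0.526783 = 19.497

19.497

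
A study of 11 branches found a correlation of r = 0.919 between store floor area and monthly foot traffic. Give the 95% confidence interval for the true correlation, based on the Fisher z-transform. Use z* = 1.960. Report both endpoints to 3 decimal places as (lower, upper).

z_r = atanh(0.919) = 1.582555;  SE = 1/√(n−3) = 1/√8 = 0.353553
z-limits: 1.582555 ± 1.960·0.353553 = 1.582555 ± 0.692964 = [0.889591, 2.275519]
ρ-limits: (tanh 0.889591, tanh 2.275519) = (0.711, 0.979)

(0.711, 0.979)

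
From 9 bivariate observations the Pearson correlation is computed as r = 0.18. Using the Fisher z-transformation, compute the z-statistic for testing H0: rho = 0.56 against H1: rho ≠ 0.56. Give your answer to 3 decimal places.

-1.104

z_r = atanh(0.18) = 0.181983,  z_0 = atanh(0.56) = 0.632833
SE = 1/√(n−3) = 1/√6 = 0.408248
z = (z_r − z_0)/SE = (0.181983 − 0.632833) / 0.408248 = -0.450850 / 0.408248 = -1.104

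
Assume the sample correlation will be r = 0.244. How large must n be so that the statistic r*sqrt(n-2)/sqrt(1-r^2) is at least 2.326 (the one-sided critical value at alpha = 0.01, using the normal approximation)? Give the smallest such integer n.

r√(n−2)/√(1−r²) ≥ 2.326  ⇔  n−2 ≥ (2.326)²·(1−r²)/r²
(1−r²)/r² = (1−0.059536)/0.059536 = 15.7966
n ≥ 2 + 5.410276·15.7966 = 2 + 85.4640 = 87.4640
⌈87.4640⌉ = 88

88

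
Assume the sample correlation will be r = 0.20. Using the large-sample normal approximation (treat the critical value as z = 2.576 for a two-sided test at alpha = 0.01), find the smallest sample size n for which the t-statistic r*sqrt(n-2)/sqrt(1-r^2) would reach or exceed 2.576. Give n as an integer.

162

r√(n−2)/√(1−r²) ≥ 2.576  ⇔  n−2 ≥ (2.576)²·(1−r²)/r²
(1−r²)/r² = (1−0.0400)/0.0400 = 24.0000
n ≥ 2 + 6.635776·24.0000 = 2 + 159.2586 = 161.2586
⌈161.2586⌉ = 162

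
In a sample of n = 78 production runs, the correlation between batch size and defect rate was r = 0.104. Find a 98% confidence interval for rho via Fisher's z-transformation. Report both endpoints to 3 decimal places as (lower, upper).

z_r = atanh(0.104) = 0.104377;  SE = 1/√(n−3) = 1/√75 = 0.115470
z-limits: 0.104377 ± 2.326·0.115470 = 0.104377 ± 0.268583 = [-0.164206, 0.372960]
ρ-limits: (tanh -0.164206, tanh 0.372960) = (-0.163, 0.357)

(-0.163, 0.357)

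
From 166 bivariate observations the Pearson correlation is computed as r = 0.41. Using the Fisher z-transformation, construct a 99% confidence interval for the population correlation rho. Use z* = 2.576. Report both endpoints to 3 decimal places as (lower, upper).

Fisher z: z_r = atanh(r) = ½·ln((1+0.41)/(1−0.41)) = 0.435611
SE(z) = 1/√(n−3) = 1/√163 = 0.078326
99% ⇒ z* = 2.576; margin = 2.576·0.078326 = 0.201768
CI on z-scale: (0.233843, 0.637379)
Back-transform: tanh(0.233843) = 0.229672, tanh(0.637379) = 0.563112

(0.230, 0.563)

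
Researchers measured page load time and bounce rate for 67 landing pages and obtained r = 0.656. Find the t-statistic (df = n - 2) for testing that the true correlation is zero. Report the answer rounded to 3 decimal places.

1 − r² = 1 − 0.430336 = 0.569664;  √(1−r²) = 0.754761
√(n−2) = √65 = 8.062258
t = r·√(n−2)/√(1−r²) = 0.656 · 8.062258 / 0.754761 = 7.007

7.007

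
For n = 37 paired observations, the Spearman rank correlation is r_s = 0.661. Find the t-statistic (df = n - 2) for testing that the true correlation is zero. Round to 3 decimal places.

5.211

t = r_s·√(n−2) / √(1−r_s²) with r_s = 0.661, n = 37
  = 0.661·√35 / √(1 − 0.436921)
  = 0.661·5.916080 / 0.750386
  = 3.910529 / 0.750386 = 5.211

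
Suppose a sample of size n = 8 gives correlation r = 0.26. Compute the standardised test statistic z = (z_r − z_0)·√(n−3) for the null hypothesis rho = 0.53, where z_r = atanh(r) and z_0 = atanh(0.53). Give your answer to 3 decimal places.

z_r = atanh(0.26) = 0.266108,  z_0 = atanh(0.53) = 0.590145
SE = 1/√(n−3) = 1/√5 = 0.447214
z = (z_r − z_0)/SE = (0.266108 − 0.590145) / 0.447214 = -0.324037 / 0.447214 = -0.725

-0.725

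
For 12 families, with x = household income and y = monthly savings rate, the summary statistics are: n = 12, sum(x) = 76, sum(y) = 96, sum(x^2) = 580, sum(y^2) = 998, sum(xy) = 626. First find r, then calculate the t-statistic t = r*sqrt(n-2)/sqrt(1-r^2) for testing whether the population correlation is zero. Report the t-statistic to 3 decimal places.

S_xy = nΣxy − ΣxΣy = 12·626 − 76·96 = 7512 − 7296 = 216
S_xx = nΣx² − (Σx)² = 12·580 − 76² = 6960 − 5776 = 1184
S_yy = nΣy² − (Σy)² = 12·998 − 96² = 11976 − 9216 = 2760
r = S_xy / √(S_xx·S_yy) = 216 / √(1184·2760) = 216 / √3267840 = 216 / 1807.7168 = 0.1195
t = r·√(n−2)/√(1−r²) = 0.1195·√10 / √(1−0.014280) = 0.377892 / 0.992834 = 0.381

0.381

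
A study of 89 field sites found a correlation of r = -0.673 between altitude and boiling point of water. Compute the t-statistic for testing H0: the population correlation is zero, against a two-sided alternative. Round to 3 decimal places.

-8.487

t = r·√(n−2) / √(1−r²) with r = -0.673, n = 89
  = -0.673·√87 / √(1 − 0.452929)
  = -0.673·9.327379 / 0.739642
  = -6.277326 / 0.739642 = -8.487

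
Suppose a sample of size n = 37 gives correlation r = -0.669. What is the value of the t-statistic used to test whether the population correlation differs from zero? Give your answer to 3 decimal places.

-5.325

1 − r² = 1 − 0.447561 = 0.552439;  √(1−r²) = 0.743262
√(n−2) = √35 = 5.916080
t = r·√(n−2)/√(1−r²) = -0.669 · 5.916080 / 0.743262 = -5.325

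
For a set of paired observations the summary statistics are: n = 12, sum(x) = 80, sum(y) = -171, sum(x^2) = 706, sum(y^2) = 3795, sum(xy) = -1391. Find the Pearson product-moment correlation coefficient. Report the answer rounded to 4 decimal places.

-0.5183

Numerator: nΣxy − (Σx)(Σy) = 12·(-1391) − (80)(-171) = -3012
Denominator: √[(nΣx²−(Σx)²)(nΣy²−(Σy)²)]
  nΣx²−(Σx)² = 12·706 − 6400 = 2072;  nΣy²−(Σy)² = 12·3795 − 29241 = 16299
  √(2072·16299) = √33771528 = 5811.3276
r = -3012 / 5811.3276 = -0.5183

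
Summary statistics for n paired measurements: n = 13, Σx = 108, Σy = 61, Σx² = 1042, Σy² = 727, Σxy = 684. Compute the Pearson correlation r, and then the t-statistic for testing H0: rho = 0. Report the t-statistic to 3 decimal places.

3.266

S_xy = nΣxy − ΣxΣy = 13·684 − 108·61 = 8892 − 6588 = 2304
S_xx = nΣx² − (Σx)² = 13·1042 − 108² = 13546 − 11664 = 1882
S_yy = nΣy² − (Σy)² = 13·727 − 61² = 9451 − 3721 = 5730
r = S_xy / √(S_xx·S_yy) = 2304 / √(1882·5730) = 2304 / √10783860 = 2304 / 3283.8788 = 0.7016
t = r·√(n−2)/√(1−r²) = 0.7016·√11 / √(1−0.492243) = 2.326944 / 0.712571 = 3.266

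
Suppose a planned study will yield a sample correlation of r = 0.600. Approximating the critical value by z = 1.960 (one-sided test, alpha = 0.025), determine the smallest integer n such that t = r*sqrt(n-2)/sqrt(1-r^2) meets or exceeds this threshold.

Need r·√(n−2)/√(1−r²) ≥ 1.960
√(n−2) ≥ 1.960·√(1−0.360000) / 0.600 = 1.960·0.800000 / 0.600 = 2.6133
n−2 ≥ 6.8293  ⇒  n ≥ 8.8293
Smallest integer n = 9

9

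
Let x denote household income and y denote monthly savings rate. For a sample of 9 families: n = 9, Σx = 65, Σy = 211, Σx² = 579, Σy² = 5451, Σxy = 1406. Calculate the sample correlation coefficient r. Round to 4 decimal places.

-0.5016

Numerator: nΣxy − (Σx)(Σy) = 9·1406 − (65)(211) = -1061
Denominator: √[(nΣx²−(Σx)²)(nΣy²−(Σy)²)]
  nΣx²−(Σx)² = 9·579 − 4225 = 986;  nΣy²−(Σy)² = 9·5451 − 44521 = 4538
  √(986·4538) = √4474468 = 2115.2938
r = -1061 / 2115.2938 = -0.5016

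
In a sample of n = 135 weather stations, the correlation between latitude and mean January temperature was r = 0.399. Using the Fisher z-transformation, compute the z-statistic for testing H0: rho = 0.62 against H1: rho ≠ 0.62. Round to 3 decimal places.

z_r = atanh(0.399) = 0.422459,  z_0 = atanh(0.62) = 0.725005
SE = 1/√(n−3) = 1/√132 = 0.087039
z = (z_r − z_0)/SE = (0.422459 − 0.725005) / 0.087039 = -0.302546 / 0.087039 = -3.476

-3.476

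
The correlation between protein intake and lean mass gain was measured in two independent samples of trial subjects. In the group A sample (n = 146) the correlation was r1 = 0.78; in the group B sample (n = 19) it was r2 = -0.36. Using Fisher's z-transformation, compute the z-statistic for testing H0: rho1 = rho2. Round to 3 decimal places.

5.395

Fisher z-transforms: z1 = atanh(0.78) = 1.045371, z2 = atanh(-0.36) = -0.376886; difference d = 1.422257
Var(d) = 1/143 + 1/16 = 0.0069930 + 0.0625000 = 0.0694930
z = d/√Var(d) = 1.422257 / √0.0694930 = 1.422257 / 0.263615 = 5.395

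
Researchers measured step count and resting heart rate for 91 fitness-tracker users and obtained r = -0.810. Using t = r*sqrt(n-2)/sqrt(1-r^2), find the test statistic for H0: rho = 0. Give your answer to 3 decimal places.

t = r·√(n−2) / √(1−r²) with r = -0.810, n = 91
  = -0.810·√89 / √(1 − 0.656100)
  = -0.810·9.433981 / 0.586430
  = -7.641525 / 0.586430 = -13.031

-13.031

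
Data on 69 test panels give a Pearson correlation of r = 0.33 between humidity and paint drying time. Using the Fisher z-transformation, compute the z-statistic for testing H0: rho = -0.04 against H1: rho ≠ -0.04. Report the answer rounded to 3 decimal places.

Fisher z: atanh(0.33) = 0.342828, atanh(-0.04) = -0.040021
z = (z_r − z_0)·√(n−3) = (0.342828 − (-0.040021))·√66 = 0.382849 · 8.124038 = 3.110

3.110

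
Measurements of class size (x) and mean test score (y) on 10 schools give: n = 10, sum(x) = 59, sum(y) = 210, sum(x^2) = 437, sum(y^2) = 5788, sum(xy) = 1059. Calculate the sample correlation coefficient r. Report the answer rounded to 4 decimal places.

-0.5143

S_xy = nΣxy − ΣxΣy = 10·1059 − 59·210 = 10590 − 12390 = -1800
S_xx = nΣx² − (Σx)² = 10·437 − 59² = 4370 − 3481 = 889
S_yy = nΣy² − (Σy)² = 10·5788 − 210² = 57880 − 44100 = 13780
r = S_xy / √(S_xx·S_yy) = -1800 / √(889·13780) = -1800 / √12250420 = -1800 / 3500.0600 = -0.5143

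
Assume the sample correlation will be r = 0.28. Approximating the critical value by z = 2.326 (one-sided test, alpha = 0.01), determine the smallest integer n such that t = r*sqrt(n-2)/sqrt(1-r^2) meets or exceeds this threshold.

Need r·√(n−2)/√(1−r²) ≥ 2.326
√(n−2) ≥ 2.326·√(1−0.0784) / 0.28 = 2.326·0.960000 / 0.28 = 7.9749
n−2 ≥ 63.5990  ⇒  n ≥ 65.5990
Smallest integer n = 66

66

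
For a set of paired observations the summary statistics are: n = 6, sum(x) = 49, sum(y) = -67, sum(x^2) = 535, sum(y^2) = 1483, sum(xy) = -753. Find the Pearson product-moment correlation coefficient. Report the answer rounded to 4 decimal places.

-0.6539

Numerator: nΣxy − (Σx)(Σy) = 6·(-753) − (49)(-67) = -1235
Denominator: √[(nΣx²−(Σx)²)(nΣy²−(Σy)²)]
  nΣx²−(Σx)² = 6·535 − 2401 = 809;  nΣy²−(Σy)² = 6·1483 − 4489 = 4409
  √(809·4409) = √3566881 = 1888.6188
r = -1235 / 1888.6188 = -0.6539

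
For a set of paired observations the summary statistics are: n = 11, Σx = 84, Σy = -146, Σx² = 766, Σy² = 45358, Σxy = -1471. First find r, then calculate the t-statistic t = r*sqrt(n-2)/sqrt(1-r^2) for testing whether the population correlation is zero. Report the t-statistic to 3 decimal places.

-0.465

S_xy = nΣxy − ΣxΣy = 11·(-1471) − 84·(-146) = -16181 − (-12264) = -3917
S_xx = nΣx² − (Σx)² = 11·766 − 84² = 8426 − 7056 = 1370
S_yy = nΣy² − (Σy)² = 11·45358 − (-146)² = 498938 − 21316 = 477622
r = S_xy / √(S_xx·S_yy) = -3917 / √(1370·477622) = -3917 / √654342140 = -3917 / 25580.1122 = -0.1531
t = r·√(n−2)/√(1−r²) = -0.1531·√9 / √(1−0.023440) = -0.459300 / 0.988211 = -0.465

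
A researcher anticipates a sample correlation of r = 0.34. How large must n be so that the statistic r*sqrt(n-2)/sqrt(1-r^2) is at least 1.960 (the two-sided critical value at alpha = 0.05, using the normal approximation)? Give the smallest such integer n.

Need r·√(n−2)/√(1−r²) ≥ 1.960
√(n−2) ≥ 1.960·√(1−0.1156) / 0.34 = 1.960·0.940425 / 0.34 = 5.4213
n−2 ≥ 29.3905  ⇒  n ≥ 31.3905
Smallest integer n = 32

32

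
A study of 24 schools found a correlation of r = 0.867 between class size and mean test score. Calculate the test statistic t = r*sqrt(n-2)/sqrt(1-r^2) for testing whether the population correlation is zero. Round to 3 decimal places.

t = r·√(n−2) / √(1−r²) with r = 0.867, n = 24
  = 0.867·√22 / √(1 − 0.751689)
  = 0.867·4.690416 / 0.498308
  = 4.066591 / 0.498308 = 8.161

8.161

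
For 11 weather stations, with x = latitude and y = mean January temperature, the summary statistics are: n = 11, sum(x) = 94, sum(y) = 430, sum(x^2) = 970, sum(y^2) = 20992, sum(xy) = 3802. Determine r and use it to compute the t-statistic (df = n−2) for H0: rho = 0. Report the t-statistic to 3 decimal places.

Numerator: nΣxy − (Σx)(Σy) = 11·3802 − (94)(430) = 1402
Denominator: √[(nΣx²−(Σx)²)(nΣy²−(Σy)²)]
  nΣx²−(Σx)² = 11·970 − 8836 = 1834;  nΣy²−(Σy)² = 11·20992 − 184900 = 46012
  √(1834·46012) = √84386008 = 9186.1857
r = 1402 / 9186.1857 = 0.1526
t = r·√(n−2)/√(1−r²) = 0.1526·√9 / √(1−0.023287) = 0.457800 / 0.988288 = 0.463

0.463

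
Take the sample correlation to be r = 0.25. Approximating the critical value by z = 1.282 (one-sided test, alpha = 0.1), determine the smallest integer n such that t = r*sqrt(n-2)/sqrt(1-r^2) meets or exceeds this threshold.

27

Need r·√(n−2)/√(1−r²) ≥ 1.282
√(n−2) ≥ 1.282·√(1−0.0625) / 0.25 = 1.282·0.968246 / 0.25 = 4.9652
n−2 ≥ 24.6532  ⇒  n ≥ 26.6532
Smallest integer n = 27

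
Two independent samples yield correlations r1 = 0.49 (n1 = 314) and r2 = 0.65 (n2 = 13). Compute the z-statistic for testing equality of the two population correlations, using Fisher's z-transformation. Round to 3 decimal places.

-0.745

Fisher z-transforms: z1 = atanh(0.49) = 0.536060, z2 = atanh(0.65) = 0.775299; difference d = -0.239239
Var(d) = 1/311 + 1/10 = 0.0032154 + 0.1000000 = 0.1032154
z = d/√Var(d) = -0.239239 / √0.1032154 = -0.239239 / 0.321272 = -0.745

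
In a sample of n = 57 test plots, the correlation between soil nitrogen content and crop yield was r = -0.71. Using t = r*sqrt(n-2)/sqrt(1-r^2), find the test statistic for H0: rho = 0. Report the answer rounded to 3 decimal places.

-7.477

1 − r² = 1 − 0.5041 = 0.4959;  √(1−r²) = 0.704202
√(n−2) = √55 = 7.416198
t = r·√(n−2)/√(1−r²) = -0.71 · 7.416198 / 0.704202 = -7.477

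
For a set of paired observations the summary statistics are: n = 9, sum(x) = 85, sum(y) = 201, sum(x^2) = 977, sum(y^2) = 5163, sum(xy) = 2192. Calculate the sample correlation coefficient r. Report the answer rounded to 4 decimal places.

0.8570

Numerator: nΣxy − (Σx)(Σy) = 9·2192 − (85)(201) = 2643
Denominator: √[(nΣx²−(Σx)²)(nΣy²−(Σy)²)]
  nΣx²−(Σx)² = 9·977 − 7225 = 1568;  nΣy²−(Σy)² = 9·5163 − 40401 = 6066
  √(1568·6066) = √9511488 = 3084.0700
r = 2643 / 3084.0700 = 0.8570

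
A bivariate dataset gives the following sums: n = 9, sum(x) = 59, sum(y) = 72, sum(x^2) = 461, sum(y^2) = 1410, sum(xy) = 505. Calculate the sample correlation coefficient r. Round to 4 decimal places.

S_xy = nΣxy − ΣxΣy = 9·505 − 59·72 = 4545 − 4248 = 297
S_xx = nΣx² − (Σx)² = 9·461 − 59² = 4149 − 3481 = 668
S_yy = nΣy² − (Σy)² = 9·1410 − 72² = 12690 − 5184 = 7506
r = S_xy / √(S_xx·S_yy) = 297 / √(668·7506) = 297 / √5014008 = 297 / 2239.1981 = 0.1326

0.1326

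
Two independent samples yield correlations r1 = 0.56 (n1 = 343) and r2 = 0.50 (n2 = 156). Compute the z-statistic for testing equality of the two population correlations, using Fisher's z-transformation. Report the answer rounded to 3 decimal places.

0.858

Fisher z-transforms: z1 = atanh(0.56) = 0.632833, z2 = atanh(0.50) = 0.549306; difference d = 0.083527
Var(d) = 1/340 + 1/153 = 0.0029412 + 0.0065359 = 0.0094771
z = d/√Var(d) = 0.083527 / √0.0094771 = 0.083527 / 0.097350 = 0.858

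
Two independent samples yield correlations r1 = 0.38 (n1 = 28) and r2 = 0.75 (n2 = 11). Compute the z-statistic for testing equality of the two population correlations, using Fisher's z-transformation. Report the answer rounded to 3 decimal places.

-1.410

z1 = atanh(0.38) = 0.400060,  z2 = atanh(0.75) = 0.972955
SE = √(1/(n1−3) + 1/(n2−3)) = √(1/25 + 1/8) = √(0.0400000 + 0.1250000) = √0.1650000 = 0.406202
z = (z1 − z2)/SE = (0.400060 − 0.972955) / 0.406202 = -0.572895 / 0.406202 = -1.410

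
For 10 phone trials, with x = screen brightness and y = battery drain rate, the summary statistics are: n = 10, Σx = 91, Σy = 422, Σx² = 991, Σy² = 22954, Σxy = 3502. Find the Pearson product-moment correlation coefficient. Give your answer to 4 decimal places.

S_xy = nΣxy − ΣxΣy = 10·3502 − 91·422 = 35020 − 38402 = -3382
S_xx = nΣx² − (Σx)² = 10·991 − 91² = 9910 − 8281 = 1629
S_yy = nΣy² − (Σy)² = 10·22954 − 422² = 229540 − 178084 = 51456
r = S_xy / √(S_xx·S_yy) = -3382 / √(1629·51456) = -3382 / √83821824 = -3382 / 9155.4259 = -0.3694

-0.3694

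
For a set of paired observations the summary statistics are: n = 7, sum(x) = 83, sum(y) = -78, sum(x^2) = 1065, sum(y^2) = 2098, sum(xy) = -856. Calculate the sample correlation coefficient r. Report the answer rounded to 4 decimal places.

S_xy = nΣxy − ΣxΣy = 7·(-856) − 83·(-78) = -5992 − (-6474) = 482
S_xx = nΣx² − (Σx)² = 7·1065 − 83² = 7455 − 6889 = 566
S_yy = nΣy² − (Σy)² = 7·2098 − (-78)² = 14686 − 6084 = 8602
r = S_xy / √(S_xx·S_yy) = 482 / √(566·8602) = 482 / √4868732 = 482 / 2206.5203 = 0.2184

0.2184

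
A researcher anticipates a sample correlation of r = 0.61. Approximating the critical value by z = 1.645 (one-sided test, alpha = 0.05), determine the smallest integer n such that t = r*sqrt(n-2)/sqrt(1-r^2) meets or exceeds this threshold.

r√(n−2)/√(1−r²) ≥ 1.645  ⇔  n−2 ≥ (1.645)²·(1−r²)/r²
(1−r²)/r² = (1−0.3721)/0.3721 = 1.6874
n ≥ 2 + 2.706025·1.6874 = 2 + 4.5661 = 6.5661
⌈6.5661⌉ = 7

7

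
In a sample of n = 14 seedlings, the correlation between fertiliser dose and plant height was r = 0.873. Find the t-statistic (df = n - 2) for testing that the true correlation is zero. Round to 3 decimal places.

t = r·√(n−2) / √(1−r²) with r = 0.873, n = 14
  = 0.873·√12 / √(1 − 0.762129)
  = 0.873·3.464102 / 0.487720
  = 3.024161 / 0.487720 = 6.201

6.201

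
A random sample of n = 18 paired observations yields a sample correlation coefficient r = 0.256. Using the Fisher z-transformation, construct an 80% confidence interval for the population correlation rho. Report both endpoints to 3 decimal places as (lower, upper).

Fisher z: z_r = atanh(r) = ½·ln((1+0.256)/(1−0.256)) = 0.261823
SE(z) = 1/√(n−3) = 1/√15 = 0.258199
80% ⇒ z* = 1.282; margin = 1.282·0.258199 = 0.331011
CI on z-scale: (-0.069188, 0.592834)
Back-transform: tanh(-0.069188) = -0.069078, tanh(0.592834) = 0.531931

(-0.069, 0.532)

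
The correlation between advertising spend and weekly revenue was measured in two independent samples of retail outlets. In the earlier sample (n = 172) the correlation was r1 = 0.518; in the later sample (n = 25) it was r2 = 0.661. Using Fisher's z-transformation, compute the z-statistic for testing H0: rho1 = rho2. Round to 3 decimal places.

z1 = atanh(0.518) = 0.573602,  z2 = atanh(0.661) = 0.794588
SE = √(1/(n1−3) + 1/(n2−3)) = √(1/169 + 1/22) = √(0.0059172 + 0.0454545) = √0.0513717 = 0.226653
z = (z1 − z2)/SE = (0.573602 − 0.794588) / 0.226653 = -0.220986 / 0.226653 = -0.975

-0.975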